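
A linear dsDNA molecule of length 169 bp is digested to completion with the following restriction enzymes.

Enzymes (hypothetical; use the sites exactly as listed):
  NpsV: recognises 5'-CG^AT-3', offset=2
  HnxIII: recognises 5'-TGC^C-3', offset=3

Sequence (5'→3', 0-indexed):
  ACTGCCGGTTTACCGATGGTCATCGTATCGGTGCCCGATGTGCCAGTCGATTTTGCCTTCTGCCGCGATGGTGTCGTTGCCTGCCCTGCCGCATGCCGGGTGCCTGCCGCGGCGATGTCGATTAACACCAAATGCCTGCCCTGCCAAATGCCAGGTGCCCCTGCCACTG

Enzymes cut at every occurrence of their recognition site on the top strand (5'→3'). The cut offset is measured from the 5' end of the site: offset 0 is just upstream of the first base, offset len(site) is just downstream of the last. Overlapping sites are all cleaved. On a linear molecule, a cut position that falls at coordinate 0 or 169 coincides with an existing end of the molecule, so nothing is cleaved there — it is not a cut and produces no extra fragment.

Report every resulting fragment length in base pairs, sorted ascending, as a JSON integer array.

[3,4,4,4,4,5,5,5,5,6,6,6,6,7,7,7,7,7,7,7,10,13,15,19]

Scan for sites:
  NpsV (CGAT, off=2): starts [13, 35, 47, 65, 112, 118] → cuts [15, 37, 49, 67, 114, 120]
  HnxIII (TGCC, off=3): starts [2, 31, 40, 53, 60, 77, 81, 86, 93, 100, 104, 132, 136, 141, 148, 155, 161] → cuts [5, 34, 43, 56, 63, 80, 84, 89, 96, 103, 107, 135, 139, 144, 151, 158, 164]

All cut coordinates (distinct, sorted): [5, 15, 34, 37, 43, 49, 56, 63, 67, 80, 84, 89, 96, 103, 107, 114, 120, 135, 139, 144, 151, 158, 164]

Fragment lengths:
  [0,5): 5 bp
  [5,15): 10 bp
  [15,34): 19 bp
  [34,37): 3 bp
  [37,43): 6 bp
  [43,49): 6 bp
  [49,56): 7 bp
  [56,63): 7 bp
  [63,67): 4 bp
  [67,80): 13 bp
  [80,84): 4 bp
  [84,89): 5 bp
  [89,96): 7 bp
  [96,103): 7 bp
  [103,107): 4 bp
  [107,114): 7 bp
  [114,120): 6 bp
  [120,135): 15 bp
  [135,139): 4 bp
  [139,144): 5 bp
  [144,151): 7 bp
  [151,158): 7 bp
  [158,164): 6 bp
  [164,169): 5 bp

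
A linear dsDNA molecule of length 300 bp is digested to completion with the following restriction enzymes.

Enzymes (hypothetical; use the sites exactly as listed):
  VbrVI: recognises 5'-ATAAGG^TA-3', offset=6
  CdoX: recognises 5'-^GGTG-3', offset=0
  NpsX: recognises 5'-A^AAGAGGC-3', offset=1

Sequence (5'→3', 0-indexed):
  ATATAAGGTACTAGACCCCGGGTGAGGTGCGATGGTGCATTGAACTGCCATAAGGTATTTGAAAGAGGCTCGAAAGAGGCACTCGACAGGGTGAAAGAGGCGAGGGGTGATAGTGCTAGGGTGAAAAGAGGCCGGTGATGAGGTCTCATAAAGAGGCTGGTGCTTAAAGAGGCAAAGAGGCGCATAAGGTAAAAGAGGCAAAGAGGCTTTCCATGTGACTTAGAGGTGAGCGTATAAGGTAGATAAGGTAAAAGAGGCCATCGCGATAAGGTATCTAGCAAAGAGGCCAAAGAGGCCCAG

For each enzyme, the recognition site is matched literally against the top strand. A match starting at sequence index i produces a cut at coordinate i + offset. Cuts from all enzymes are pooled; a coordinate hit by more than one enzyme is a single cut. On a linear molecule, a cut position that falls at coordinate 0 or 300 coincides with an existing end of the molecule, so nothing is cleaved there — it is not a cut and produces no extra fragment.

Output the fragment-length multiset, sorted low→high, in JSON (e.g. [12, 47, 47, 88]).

[3,3,5,5,6,7,8,8,8,8,8,8,8,9,9,9,11,11,11,12,14,15,15,16,17,20,22,24]

Per-enzyme occurrences:
  VbrVI (ATAAGGTA, off=6): starts [2, 49, 183, 233, 242, 265] → cuts [8, 55, 189, 239, 248, 271]
  CdoX (GGTG, off=0): starts [20, 25, 33, 89, 105, 119, 133, 158, 224] → cuts [20, 25, 33, 89, 105, 119, 133, 158, 224]
  NpsX (AAAGAGGC, off=1): starts [61, 72, 93, 124, 149, 165, 173, 191, 199, 250, 279, 288] → cuts [62, 73, 94, 125, 150, 166, 174, 192, 200, 251, 280, 289]

All cut coordinates (distinct, sorted): [8, 20, 25, 33, 55, 62, 73, 89, 94, 105, 119, 125, 133, 150, 158, 166, 174, 189, 192, 200, 224, 239, 248, 251, 271, 280, 289]

Fragments:
  [0,8): 8 bp
  [8,20): 12 bp
  [20,25): 5 bp
  [25,33): 8 bp
  [33,55): 22 bp
  [55,62): 7 bp
  [62,73): 11 bp
  [73,89): 16 bp
  [89,94): 5 bp
  [94,105): 11 bp
  [105,119): 14 bp
  [119,125): 6 bp
  [125,133): 8 bp
  [133,150): 17 bp
  [150,158): 8 bp
  [158,166): 8 bp
  [166,174): 8 bp
  [174,189): 15 bp
  [189,192): 3 bp
  [192,200): 8 bp
  [200,224): 24 bp
  [224,239): 15 bp
  [239,248): 9 bp
  [248,251): 3 bp
  [251,271): 20 bp
  [271,280): 9 bp
  [280,289): 9 bp
  [289,300): 11 bp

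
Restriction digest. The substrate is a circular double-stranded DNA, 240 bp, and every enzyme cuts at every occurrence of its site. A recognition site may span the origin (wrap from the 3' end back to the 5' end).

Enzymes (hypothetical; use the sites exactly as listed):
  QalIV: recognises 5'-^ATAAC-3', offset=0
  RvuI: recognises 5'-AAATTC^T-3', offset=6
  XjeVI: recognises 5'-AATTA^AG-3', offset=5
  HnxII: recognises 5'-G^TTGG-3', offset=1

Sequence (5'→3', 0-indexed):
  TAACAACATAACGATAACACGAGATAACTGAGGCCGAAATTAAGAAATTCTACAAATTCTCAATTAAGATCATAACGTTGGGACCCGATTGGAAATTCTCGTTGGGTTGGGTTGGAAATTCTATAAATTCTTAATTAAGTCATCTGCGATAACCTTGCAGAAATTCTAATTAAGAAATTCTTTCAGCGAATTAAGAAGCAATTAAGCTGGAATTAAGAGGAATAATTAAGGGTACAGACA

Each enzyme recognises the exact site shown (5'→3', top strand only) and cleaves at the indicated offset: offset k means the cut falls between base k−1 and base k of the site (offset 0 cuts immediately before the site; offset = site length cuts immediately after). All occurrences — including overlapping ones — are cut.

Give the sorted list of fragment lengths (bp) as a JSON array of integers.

Site scan:
  QalIV ATAAC/0: at [7, 13, 23, 71, 148, 239] ⇒ [7, 13, 23, 71, 148, 239]
  RvuI AAATTCT/6: at [44, 53, 92, 115, 124, 160, 174] ⇒ [50, 59, 98, 121, 130, 166, 180]
  XjeVI AATTAAG/5: at [37, 61, 132, 167, 188, 199, 210, 223] ⇒ [42, 66, 137, 172, 193, 204, 215, 228]
  HnxII GTTGG/1: at [76, 100, 105, 110] ⇒ [77, 101, 106, 111]

All cut coordinates (distinct, sorted): [7, 13, 23, 42, 50, 59, 66, 71, 77, 98, 101, 106, 111, 121, 130, 137, 148, 166, 172, 180, 193, 204, 215, 228, 239]

Fragments:
  7→13: 6 bp
  13→23: 10 bp
  23→42: 19 bp
  42→50: 8 bp
  50→59: 9 bp
  59→66: 7 bp
  66→71: 5 bp
  71→77: 6 bp
  77→98: 21 bp
  98→101: 3 bp
  101→106: 5 bp
  106→111: 5 bp
  111→121: 10 bp
  121→130: 9 bp
  130→137: 7 bp
  137→148: 11 bp
  148→166: 18 bp
  166→172: 6 bp
  172→180: 8 bp
  180→193: 13 bp
  193→204: 11 bp
  204→215: 11 bp
  215→228: 13 bp
  228→239: 11 bp
  239→7 (wrap): 240-239+7 = 8 bp

[3,5,5,5,6,6,6,7,7,8,8,8,9,9,10,10,11,11,11,11,13,13,18,19,21]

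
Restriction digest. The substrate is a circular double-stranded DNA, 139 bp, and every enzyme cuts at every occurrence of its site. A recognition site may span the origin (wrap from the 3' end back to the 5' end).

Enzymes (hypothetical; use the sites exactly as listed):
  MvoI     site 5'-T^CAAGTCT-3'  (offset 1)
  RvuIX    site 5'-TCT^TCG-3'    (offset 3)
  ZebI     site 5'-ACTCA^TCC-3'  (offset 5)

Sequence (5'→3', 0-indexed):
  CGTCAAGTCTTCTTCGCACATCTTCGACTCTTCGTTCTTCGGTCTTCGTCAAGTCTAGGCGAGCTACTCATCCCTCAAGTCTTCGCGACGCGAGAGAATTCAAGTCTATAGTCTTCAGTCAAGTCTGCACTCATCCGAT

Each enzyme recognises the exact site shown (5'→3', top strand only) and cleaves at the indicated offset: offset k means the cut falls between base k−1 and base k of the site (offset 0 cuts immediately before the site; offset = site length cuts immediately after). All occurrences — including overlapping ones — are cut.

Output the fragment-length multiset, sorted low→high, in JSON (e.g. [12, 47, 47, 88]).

[4,5,7,7,7,8,9,10,10,14,18,19,21]

Scan for sites:
  MvoI (TCAAGTCT, off=1): starts [2, 48, 74, 99, 118] → cuts [3, 49, 75, 100, 119]
  RvuIX (TCTTCG, off=3): starts [10, 20, 28, 35, 42, 79] → cuts [13, 23, 31, 38, 45, 82]
  ZebI (ACTCATCC, off=5): starts [65, 128] → cuts [70, 133]

Pooled cuts: [3, 13, 23, 31, 38, 45, 49, 70, 75, 82, 100, 119, 133]

Fragment lengths:
  3→13: 10 bp
  13→23: 10 bp
  23→31: 8 bp
  31→38: 7 bp
  38→45: 7 bp
  45→49: 4 bp
  49→70: 21 bp
  70→75: 5 bp
  75→82: 7 bp
  82→100: 18 bp
  100→119: 19 bp
  119→133: 14 bp
  133→3 (wrap): 139-133+3 = 9 bp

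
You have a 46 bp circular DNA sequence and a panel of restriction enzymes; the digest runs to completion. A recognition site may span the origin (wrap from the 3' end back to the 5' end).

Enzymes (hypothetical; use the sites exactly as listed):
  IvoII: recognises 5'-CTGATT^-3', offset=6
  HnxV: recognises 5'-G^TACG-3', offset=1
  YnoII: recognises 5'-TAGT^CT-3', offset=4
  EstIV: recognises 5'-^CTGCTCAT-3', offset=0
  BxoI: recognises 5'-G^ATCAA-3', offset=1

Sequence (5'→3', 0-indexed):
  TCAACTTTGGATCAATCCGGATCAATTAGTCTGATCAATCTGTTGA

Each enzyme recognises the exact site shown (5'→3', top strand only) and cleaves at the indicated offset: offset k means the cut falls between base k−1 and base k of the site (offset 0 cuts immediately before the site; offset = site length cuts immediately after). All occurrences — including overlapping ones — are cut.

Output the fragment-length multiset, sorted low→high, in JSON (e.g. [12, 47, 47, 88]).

Per-enzyme occurrences:
  IvoII (CTGATT, off=6): no sites
  HnxV (GTACG, off=1): no sites
  YnoII TAGTCT/4: at [26] ⇒ [30]
  EstIV (CTGCTCAT, off=0): no sites
  BxoI GATCAA/1: at [9, 19, 32, 44] ⇒ [10, 20, 33, 45]

Pooled cuts: [10, 20, 30, 33, 45]

Fragments:
  10→20: 10 bp
  20→30: 10 bp
  30→33: 3 bp
  33→45: 12 bp
  45→10 (wrap): 46-45+10 = 11 bp

[3,10,10,11,12]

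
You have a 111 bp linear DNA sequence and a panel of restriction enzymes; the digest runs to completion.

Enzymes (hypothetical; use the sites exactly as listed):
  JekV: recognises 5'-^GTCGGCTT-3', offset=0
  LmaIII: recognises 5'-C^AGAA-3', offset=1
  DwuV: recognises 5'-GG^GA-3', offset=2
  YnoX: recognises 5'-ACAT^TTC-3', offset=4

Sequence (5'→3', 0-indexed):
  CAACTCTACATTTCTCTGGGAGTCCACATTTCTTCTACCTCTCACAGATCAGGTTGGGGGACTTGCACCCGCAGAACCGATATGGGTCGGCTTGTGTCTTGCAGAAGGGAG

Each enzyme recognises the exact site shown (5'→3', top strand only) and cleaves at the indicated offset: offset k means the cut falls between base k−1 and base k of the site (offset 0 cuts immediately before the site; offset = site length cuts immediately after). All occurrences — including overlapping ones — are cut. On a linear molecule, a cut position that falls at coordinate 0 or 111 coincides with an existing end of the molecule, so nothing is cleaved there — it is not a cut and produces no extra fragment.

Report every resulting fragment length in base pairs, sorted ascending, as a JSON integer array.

Scan for sites:
  JekV GTCGGCTT/0: at [85] ⇒ [85]
  LmaIII CAGAA/1: at [71, 101] ⇒ [72, 102]
  DwuV GGGA/2: at [17, 57, 106] ⇒ [19, 59, 108]
  YnoX ACATTTC/4: at [7, 25] ⇒ [11, 29]

Pooled cuts: [11, 19, 29, 59, 72, 85, 102, 108]

Fragment lengths:
  [0,11): 11 bp
  [11,19): 8 bp
  [19,29): 10 bp
  [29,59): 30 bp
  [59,72): 13 bp
  [72,85): 13 bp
  [85,102): 17 bp
  [102,108): 6 bp
  [108,111): 3 bp

[3,6,8,10,11,13,13,17,30]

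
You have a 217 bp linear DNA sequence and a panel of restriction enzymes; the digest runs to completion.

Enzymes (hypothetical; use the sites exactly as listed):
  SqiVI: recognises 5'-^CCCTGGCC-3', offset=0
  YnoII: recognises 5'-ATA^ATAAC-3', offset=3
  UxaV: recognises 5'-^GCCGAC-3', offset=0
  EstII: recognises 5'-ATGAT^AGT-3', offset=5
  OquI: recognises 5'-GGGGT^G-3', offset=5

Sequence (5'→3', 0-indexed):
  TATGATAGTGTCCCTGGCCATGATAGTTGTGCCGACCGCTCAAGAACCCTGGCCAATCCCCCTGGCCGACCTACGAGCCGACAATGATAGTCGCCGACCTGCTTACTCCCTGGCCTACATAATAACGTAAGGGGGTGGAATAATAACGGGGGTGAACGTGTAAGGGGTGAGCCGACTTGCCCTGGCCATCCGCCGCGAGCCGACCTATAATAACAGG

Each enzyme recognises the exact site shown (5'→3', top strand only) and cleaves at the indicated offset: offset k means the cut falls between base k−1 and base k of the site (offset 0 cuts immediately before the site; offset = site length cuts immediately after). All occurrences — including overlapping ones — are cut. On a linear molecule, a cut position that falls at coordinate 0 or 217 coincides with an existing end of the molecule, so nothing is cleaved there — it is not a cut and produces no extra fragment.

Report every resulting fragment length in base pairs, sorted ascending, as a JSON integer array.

Per-enzyme occurrences:
  SqiVI (CCCTGGCC, off=0): starts [11, 46, 59, 107, 179] → cuts [11, 46, 59, 107, 179]
  YnoII (ATAATAAC, off=3): starts [118, 139, 206] → cuts [121, 142, 209]
  UxaV (GCCGAC, off=0): starts [30, 64, 76, 92, 170, 198] → cuts [30, 64, 76, 92, 170, 198]
  EstII (ATGATAGT, off=5): starts [1, 19, 83] → cuts [6, 24, 88]
  OquI (GGGGTG, off=5): starts [131, 148, 163] → cuts [136, 153, 168]

Pooled cuts: [6, 11, 24, 30, 46, 59, 64, 76, 88, 92, 107, 121, 136, 142, 153, 168, 170, 179, 198, 209]

Fragment lengths:
  [0,6): 6 bp
  [6,11): 5 bp
  [11,24): 13 bp
  [24,30): 6 bp
  [30,46): 16 bp
  [46,59): 13 bp
  [59,64): 5 bp
  [64,76): 12 bp
  [76,88): 12 bp
  [88,92): 4 bp
  [92,107): 15 bp
  [107,121): 14 bp
  [121,136): 15 bp
  [136,142): 6 bp
  [142,153): 11 bp
  [153,168): 15 bp
  [168,170): 2 bp
  [170,179): 9 bp
  [179,198): 19 bp
  [198,209): 11 bp
  [209,217): 8 bp

[2,4,5,5,6,6,6,8,9,11,11,12,12,13,13,14,15,15,15,16,19]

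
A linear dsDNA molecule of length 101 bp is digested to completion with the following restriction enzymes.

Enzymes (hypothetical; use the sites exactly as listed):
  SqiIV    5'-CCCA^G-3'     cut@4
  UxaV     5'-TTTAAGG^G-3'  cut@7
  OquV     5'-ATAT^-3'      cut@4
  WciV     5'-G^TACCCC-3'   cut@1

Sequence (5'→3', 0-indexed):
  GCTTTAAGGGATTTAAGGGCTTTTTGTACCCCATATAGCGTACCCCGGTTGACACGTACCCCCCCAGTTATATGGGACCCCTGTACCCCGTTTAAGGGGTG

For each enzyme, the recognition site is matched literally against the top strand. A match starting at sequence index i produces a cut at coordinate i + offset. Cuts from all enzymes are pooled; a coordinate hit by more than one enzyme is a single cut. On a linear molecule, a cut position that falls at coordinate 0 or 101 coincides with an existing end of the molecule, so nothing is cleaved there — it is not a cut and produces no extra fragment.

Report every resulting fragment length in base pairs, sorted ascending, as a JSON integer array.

[4,4,7,8,9,9,10,10,10,14,16]

Per-enzyme occurrences:
  SqiIV (CCCAG, off=4): starts [62] → cuts [66]
  UxaV (TTTAAGGG, off=7): starts [2, 11, 90] → cuts [9, 18, 97]
  OquV (ATAT, off=4): starts [32, 69] → cuts [36, 73]
  WciV (GTACCCC, off=1): starts [25, 39, 55, 82] → cuts [26, 40, 56, 83]

All cut coordinates (distinct, sorted): [9, 18, 26, 36, 40, 56, 66, 73, 83, 97]

Fragment lengths:
  [0,9): 9 bp
  [9,18): 9 bp
  [18,26): 8 bp
  [26,36): 10 bp
  [36,40): 4 bp
  [40,56): 16 bp
  [56,66): 10 bp
  [66,73): 7 bp
  [73,83): 10 bp
  [83,97): 14 bp
  [97,101): 4 bp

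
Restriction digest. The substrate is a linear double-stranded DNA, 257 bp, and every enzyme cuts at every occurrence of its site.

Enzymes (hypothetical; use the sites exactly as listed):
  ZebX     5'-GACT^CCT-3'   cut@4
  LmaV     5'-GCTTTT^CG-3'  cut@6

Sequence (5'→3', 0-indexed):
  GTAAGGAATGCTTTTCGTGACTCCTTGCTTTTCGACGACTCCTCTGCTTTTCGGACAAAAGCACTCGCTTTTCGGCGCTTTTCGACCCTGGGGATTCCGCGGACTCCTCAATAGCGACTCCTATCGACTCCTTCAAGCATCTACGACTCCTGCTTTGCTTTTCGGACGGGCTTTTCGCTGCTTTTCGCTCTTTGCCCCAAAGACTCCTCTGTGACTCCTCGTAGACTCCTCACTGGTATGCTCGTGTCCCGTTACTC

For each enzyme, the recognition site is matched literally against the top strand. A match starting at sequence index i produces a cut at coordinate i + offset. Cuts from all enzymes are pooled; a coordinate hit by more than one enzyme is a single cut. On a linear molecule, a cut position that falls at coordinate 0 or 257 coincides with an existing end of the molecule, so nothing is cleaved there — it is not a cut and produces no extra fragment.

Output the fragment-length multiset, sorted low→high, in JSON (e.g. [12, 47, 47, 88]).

Per-enzyme occurrences:
  ZebX GACTCCT/4: at [18, 36, 101, 115, 125, 144, 201, 212, 223] ⇒ [22, 40, 105, 119, 129, 148, 205, 216, 227]
  LmaV GCTTTTCG/6: at [9, 26, 45, 66, 76, 156, 169, 179] ⇒ [15, 32, 51, 72, 82, 162, 175, 185]

Pooled cuts: [15, 22, 32, 40, 51, 72, 82, 105, 119, 129, 148, 162, 175, 185, 205, 216, 227]

Fragment lengths:
  [0,15): 15 bp
  [15,22): 7 bp
  [22,32): 10 bp
  [32,40): 8 bp
  [40,51): 11 bp
  [51,72): 21 bp
  [72,82): 10 bp
  [82,105): 23 bp
  [105,119): 14 bp
  [119,129): 10 bp
  [129,148): 19 bp
  [148,162): 14 bp
  [162,175): 13 bp
  [175,185): 10 bp
  [185,205): 20 bp
  [205,216): 11 bp
  [216,227): 11 bp
  [227,257): 30 bp

[7,8,10,10,10,10,11,11,11,13,14,14,15,19,20,21,23,30]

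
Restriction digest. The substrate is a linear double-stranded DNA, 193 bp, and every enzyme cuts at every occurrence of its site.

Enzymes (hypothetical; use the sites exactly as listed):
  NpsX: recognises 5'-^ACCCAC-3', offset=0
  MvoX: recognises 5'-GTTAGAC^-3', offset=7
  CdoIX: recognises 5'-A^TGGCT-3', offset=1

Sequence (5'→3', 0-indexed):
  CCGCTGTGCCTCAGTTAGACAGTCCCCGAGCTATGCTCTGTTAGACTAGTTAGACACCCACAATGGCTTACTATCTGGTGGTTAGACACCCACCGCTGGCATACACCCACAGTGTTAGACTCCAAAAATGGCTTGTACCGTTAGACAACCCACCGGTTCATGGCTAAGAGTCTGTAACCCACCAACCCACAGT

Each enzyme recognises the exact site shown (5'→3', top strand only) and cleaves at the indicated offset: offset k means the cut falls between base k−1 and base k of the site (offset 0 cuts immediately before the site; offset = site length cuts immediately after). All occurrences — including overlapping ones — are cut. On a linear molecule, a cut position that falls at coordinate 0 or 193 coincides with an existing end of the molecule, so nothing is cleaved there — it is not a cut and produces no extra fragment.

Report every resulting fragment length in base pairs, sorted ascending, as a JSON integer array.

Site scan:
  NpsX (ACCCAC, off=0): starts [55, 87, 104, 147, 176, 184] → cuts [55, 87, 104, 147, 176, 184]
  MvoX (GTTAGAC, off=7): starts [13, 39, 48, 80, 113, 139] → cuts [20, 46, 55, 87, 120, 146]
  CdoIX (ATGGCT, off=1): starts [62, 127, 159] → cuts [63, 128, 160]

Pooled cuts: [20, 46, 55, 63, 87, 104, 120, 128, 146, 147, 160, 176, 184]

Fragment lengths:
  [0,20): 20 bp
  [20,46): 26 bp
  [46,55): 9 bp
  [55,63): 8 bp
  [63,87): 24 bp
  [87,104): 17 bp
  [104,120): 16 bp
  [120,128): 8 bp
  [128,146): 18 bp
  [146,147): 1 bp
  [147,160): 13 bp
  [160,176): 16 bp
  [176,184): 8 bp
  [184,193): 9 bp

[1,8,8,8,9,9,13,16,16,17,18,20,24,26]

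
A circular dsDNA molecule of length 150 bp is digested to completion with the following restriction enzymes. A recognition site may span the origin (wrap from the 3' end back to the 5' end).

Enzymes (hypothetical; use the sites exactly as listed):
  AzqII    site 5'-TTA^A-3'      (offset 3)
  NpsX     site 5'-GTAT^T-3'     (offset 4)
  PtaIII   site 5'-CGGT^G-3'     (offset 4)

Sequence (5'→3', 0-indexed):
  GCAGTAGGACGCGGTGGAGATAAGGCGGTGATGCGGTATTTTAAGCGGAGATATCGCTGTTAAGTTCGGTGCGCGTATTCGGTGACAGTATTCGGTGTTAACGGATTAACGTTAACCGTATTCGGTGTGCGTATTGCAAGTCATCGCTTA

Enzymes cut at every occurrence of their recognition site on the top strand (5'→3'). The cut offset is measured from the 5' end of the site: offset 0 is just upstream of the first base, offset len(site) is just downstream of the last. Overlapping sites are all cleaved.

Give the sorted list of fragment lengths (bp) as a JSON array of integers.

Per-enzyme occurrences:
  AzqII TTAA/3: at [40, 59, 97, 105, 111] ⇒ [43, 62, 100, 108, 114]
  NpsX GTATT/4: at [35, 74, 87, 117, 130] ⇒ [39, 78, 91, 121, 134]
  PtaIII CGGTG/4: at [11, 25, 66, 79, 92, 122] ⇒ [15, 29, 70, 83, 96, 126]

Pooled cuts: [15, 29, 39, 43, 62, 70, 78, 83, 91, 96, 100, 108, 114, 121, 126, 134]

Fragments:
  15→29: 14 bp
  29→39: 10 bp
  39→43: 4 bp
  43→62: 19 bp
  62→70: 8 bp
  70→78: 8 bp
  78→83: 5 bp
  83→91: 8 bp
  91→96: 5 bp
  96→100: 4 bp
  100→108: 8 bp
  108→114: 6 bp
  114→121: 7 bp
  121→126: 5 bp
  126→134: 8 bp
  134→15 (wrap): 150-134+15 = 31 bp

[4,4,5,5,5,6,7,8,8,8,8,8,10,14,19,31]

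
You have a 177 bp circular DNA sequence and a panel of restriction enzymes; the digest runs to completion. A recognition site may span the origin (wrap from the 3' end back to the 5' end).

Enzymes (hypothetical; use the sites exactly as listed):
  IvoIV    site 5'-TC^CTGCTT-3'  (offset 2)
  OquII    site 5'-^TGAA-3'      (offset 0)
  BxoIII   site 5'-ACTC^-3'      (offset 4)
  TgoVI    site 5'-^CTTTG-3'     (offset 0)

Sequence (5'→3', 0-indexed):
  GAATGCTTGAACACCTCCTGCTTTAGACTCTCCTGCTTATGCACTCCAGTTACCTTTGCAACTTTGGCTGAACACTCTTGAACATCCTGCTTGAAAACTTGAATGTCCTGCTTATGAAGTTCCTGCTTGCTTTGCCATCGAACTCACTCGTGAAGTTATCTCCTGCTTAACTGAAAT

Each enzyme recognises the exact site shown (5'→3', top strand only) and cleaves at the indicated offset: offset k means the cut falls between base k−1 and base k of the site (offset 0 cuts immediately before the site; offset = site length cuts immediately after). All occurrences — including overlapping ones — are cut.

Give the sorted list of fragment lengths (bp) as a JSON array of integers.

[1,1,2,4,5,5,7,7,7,7,8,8,8,8,8,8,9,9,10,12,13,14,16]

Per-enzyme occurrences:
  IvoIV TCCTGCTT/2: at [15, 30, 84, 105, 120, 160] ⇒ [17, 32, 86, 107, 122, 162]
  OquII TGAA/0: at [7, 68, 78, 91, 99, 114, 150, 171, 176] ⇒ [7, 68, 78, 91, 99, 114, 150, 171, 176]
  BxoIII ACTC/4: at [26, 42, 73, 141, 145] ⇒ [30, 46, 77, 145, 149]
  TgoVI CTTTG/0: at [53, 61, 129] ⇒ [53, 61, 129]

All cut coordinates (distinct, sorted): [7, 17, 30, 32, 46, 53, 61, 68, 77, 78, 86, 91, 99, 107, 114, 122, 129, 145, 149, 150, 162, 171, 176]

Fragment lengths:
  7→17: 10 bp
  17→30: 13 bp
  30→32: 2 bp
  32→46: 14 bp
  46→53: 7 bp
  53→61: 8 bp
  61→68: 7 bp
  68→77: 9 bp
  77→78: 1 bp
  78→86: 8 bp
  86→91: 5 bp
  91→99: 8 bp
  99→107: 8 bp
  107→114: 7 bp
  114→122: 8 bp
  122→129: 7 bp
  129→145: 16 bp
  145→149: 4 bp
  149→150: 1 bp
  150→162: 12 bp
  162→171: 9 bp
  171→176: 5 bp
  176→7 (wrap): 177-176+7 = 8 bp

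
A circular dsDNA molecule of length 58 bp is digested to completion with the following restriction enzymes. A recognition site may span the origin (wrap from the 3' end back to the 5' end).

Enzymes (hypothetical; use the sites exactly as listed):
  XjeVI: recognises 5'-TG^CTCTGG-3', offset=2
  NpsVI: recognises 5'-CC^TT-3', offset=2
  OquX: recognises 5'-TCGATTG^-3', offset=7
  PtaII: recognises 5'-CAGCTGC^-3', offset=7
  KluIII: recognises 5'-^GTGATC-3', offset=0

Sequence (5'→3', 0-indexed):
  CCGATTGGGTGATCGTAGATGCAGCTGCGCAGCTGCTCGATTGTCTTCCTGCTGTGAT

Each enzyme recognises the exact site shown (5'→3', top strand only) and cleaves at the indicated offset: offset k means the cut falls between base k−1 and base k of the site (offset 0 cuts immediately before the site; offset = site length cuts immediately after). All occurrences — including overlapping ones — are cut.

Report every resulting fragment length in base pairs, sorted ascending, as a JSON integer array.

Scan for sites:
  XjeVI (TGCTCTGG, off=2): no sites
  NpsVI (CCTT, off=2): no sites
  OquX (TCGATTG, off=7): starts [36] → cuts [43]
  PtaII (CAGCTGC, off=7): starts [21, 29] → cuts [28, 36]
  KluIII (GTGATC, off=0): starts [8, 53] → cuts [8, 53]

Pooled cuts: [8, 28, 36, 43, 53]

Fragments:
  8→28: 20 bp
  28→36: 8 bp
  36→43: 7 bp
  43→53: 10 bp
  53→8 (wrap): 58-53+8 = 13 bp

[7,8,10,13,20]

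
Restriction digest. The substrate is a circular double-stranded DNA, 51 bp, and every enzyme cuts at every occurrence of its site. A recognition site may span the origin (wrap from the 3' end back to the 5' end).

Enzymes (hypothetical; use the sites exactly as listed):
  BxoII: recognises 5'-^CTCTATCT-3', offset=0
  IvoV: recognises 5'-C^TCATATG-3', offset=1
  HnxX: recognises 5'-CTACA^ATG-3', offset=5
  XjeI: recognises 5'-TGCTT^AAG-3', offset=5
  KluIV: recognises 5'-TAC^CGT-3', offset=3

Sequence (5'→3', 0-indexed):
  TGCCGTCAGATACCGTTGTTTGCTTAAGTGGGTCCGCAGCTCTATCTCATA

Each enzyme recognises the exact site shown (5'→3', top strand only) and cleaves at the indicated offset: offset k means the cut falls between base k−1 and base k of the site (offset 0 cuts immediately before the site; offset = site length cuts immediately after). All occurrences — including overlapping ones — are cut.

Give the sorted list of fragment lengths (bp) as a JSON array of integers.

Per-enzyme occurrences:
  BxoII (CTCTATCT, off=0): starts [39] → cuts [39]
  IvoV (CTCATATG, off=1): starts [45] → cuts [46]
  HnxX (CTACAATG, off=5): no sites
  XjeI (TGCTTAAG, off=5): starts [20] → cuts [25]
  KluIV (TACCGT, off=3): starts [10] → cuts [13]

All cut coordinates (distinct, sorted): [13, 25, 39, 46]

Fragments:
  13→25: 12 bp
  25→39: 14 bp
  39→46: 7 bp
  46→13 (wrap): 51-46+13 = 18 bp

[7,12,14,18]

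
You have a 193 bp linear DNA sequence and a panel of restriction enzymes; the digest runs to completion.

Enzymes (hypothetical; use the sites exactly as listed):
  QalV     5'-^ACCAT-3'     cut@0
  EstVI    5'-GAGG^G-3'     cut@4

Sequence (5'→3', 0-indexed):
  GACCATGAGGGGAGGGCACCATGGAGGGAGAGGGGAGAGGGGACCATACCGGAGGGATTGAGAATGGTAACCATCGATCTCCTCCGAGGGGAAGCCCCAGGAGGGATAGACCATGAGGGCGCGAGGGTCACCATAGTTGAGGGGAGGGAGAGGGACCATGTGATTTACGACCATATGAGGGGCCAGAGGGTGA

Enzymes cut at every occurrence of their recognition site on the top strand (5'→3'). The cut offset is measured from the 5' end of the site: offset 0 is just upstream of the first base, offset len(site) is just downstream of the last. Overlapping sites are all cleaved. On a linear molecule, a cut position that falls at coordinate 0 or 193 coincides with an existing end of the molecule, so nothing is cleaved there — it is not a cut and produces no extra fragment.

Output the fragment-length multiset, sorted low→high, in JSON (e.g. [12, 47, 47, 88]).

[1,1,2,2,3,4,5,5,5,6,6,7,8,9,9,9,10,11,13,13,14,15,15,20]

Site scan:
  QalV (ACCAT, off=0): starts [1, 17, 42, 69, 109, 129, 154, 169] → cuts [1, 17, 42, 69, 109, 129, 154, 169]
  EstVI (GAGGG, off=4): starts [6, 11, 23, 29, 36, 51, 85, 100, 114, 122, 138, 143, 149, 176, 185] → cuts [10, 15, 27, 33, 40, 55, 89, 104, 118, 126, 142, 147, 153, 180, 189]

All cut coordinates (distinct, sorted): [1, 10, 15, 17, 27, 33, 40, 42, 55, 69, 89, 104, 109, 118, 126, 129, 142, 147, 153, 154, 169, 180, 189]

Fragment lengths:
  [0,1): 1 bp
  [1,10): 9 bp
  [10,15): 5 bp
  [15,17): 2 bp
  [17,27): 10 bp
  [27,33): 6 bp
  [33,40): 7 bp
  [40,42): 2 bp
  [42,55): 13 bp
  [55,69): 14 bp
  [69,89): 20 bp
  [89,104): 15 bp
  [104,109): 5 bp
  [109,118): 9 bp
  [118,126): 8 bp
  [126,129): 3 bp
  [129,142): 13 bp
  [142,147): 5 bp
  [147,153): 6 bp
  [153,154): 1 bp
  [154,169): 15 bp
  [169,180): 11 bp
  [180,189): 9 bp
  [189,193): 4 bp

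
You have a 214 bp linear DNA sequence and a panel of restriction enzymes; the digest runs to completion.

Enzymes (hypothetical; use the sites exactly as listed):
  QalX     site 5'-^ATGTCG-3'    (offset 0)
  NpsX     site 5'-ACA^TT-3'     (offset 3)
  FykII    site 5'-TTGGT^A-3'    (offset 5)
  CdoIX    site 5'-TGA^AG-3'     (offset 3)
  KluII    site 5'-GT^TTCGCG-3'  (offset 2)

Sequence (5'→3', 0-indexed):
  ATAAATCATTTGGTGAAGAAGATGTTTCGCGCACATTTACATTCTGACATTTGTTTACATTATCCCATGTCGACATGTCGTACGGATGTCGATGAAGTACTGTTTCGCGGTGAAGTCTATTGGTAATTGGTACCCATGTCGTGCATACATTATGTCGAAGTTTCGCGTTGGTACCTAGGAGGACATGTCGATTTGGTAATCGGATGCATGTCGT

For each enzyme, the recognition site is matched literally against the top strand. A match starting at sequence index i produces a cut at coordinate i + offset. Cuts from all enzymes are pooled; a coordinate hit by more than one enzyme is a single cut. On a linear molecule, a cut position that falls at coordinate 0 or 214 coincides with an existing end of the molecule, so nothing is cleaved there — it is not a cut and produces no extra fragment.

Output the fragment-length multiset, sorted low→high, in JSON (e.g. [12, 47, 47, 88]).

Scan for sites:
  QalX ATGTCG/0: at [66, 74, 85, 135, 151, 184, 207] ⇒ [66, 74, 85, 135, 151, 184, 207]
  NpsX ACATT/3: at [32, 38, 46, 56, 146] ⇒ [35, 41, 49, 59, 149]
  FykII TTGGTA/5: at [119, 126, 167, 192] ⇒ [124, 131, 172, 197]
  CdoIX TGAAG/3: at [13, 92, 110] ⇒ [16, 95, 113]
  KluII GTTTCGCG/2: at [23, 101, 159] ⇒ [25, 103, 161]

All cut coordinates (distinct, sorted): [16, 25, 35, 41, 49, 59, 66, 74, 85, 95, 103, 113, 124, 131, 135, 149, 151, 161, 172, 184, 197, 207]

Fragment lengths:
  [0,16): 16 bp
  [16,25): 9 bp
  [25,35): 10 bp
  [35,41): 6 bp
  [41,49): 8 bp
  [49,59): 10 bp
  [59,66): 7 bp
  [66,74): 8 bp
  [74,85): 11 bp
  [85,95): 10 bp
  [95,103): 8 bp
  [103,113): 10 bp
  [113,124): 11 bp
  [124,131): 7 bp
  [131,135): 4 bp
  [135,149): 14 bp
  [149,151): 2 bp
  [151,161): 10 bp
  [161,172): 11 bp
  [172,184): 12 bp
  [184,197): 13 bp
  [197,207): 10 bp
  [207,214): 7 bp

[2,4,6,7,7,7,8,8,8,9,10,10,10,10,10,10,11,11,11,12,13,14,16]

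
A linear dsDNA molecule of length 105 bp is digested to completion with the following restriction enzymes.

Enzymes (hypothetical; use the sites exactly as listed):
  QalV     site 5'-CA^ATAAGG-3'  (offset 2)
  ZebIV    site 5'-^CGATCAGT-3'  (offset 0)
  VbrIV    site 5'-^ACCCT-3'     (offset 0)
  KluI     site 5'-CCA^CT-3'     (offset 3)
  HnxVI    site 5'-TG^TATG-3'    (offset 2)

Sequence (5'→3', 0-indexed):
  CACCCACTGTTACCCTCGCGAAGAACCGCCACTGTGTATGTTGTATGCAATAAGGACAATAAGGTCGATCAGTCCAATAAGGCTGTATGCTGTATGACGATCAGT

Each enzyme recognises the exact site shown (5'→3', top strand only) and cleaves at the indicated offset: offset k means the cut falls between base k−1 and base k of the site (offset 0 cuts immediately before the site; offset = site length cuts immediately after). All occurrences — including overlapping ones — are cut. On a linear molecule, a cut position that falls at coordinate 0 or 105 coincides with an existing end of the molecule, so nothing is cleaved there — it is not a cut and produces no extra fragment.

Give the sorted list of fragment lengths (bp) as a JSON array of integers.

[5,5,5,6,6,7,7,7,8,9,9,11,20]

Site scan:
  QalV CAATAAGG/2: at [47, 56, 74] ⇒ [49, 58, 76]
  ZebIV CGATCAGT/0: at [65, 97] ⇒ [65, 97]
  VbrIV ACCCT/0: at [11] ⇒ [11]
  KluI CCACT/3: at [3, 28] ⇒ [6, 31]
  HnxVI TGTATG/2: at [34, 41, 83, 90] ⇒ [36, 43, 85, 92]

Pooled cuts: [6, 11, 31, 36, 43, 49, 58, 65, 76, 85, 92, 97]

Fragments:
  [0,6): 6 bp
  [6,11): 5 bp
  [11,31): 20 bp
  [31,36): 5 bp
  [36,43): 7 bp
  [43,49): 6 bp
  [49,58): 9 bp
  [58,65): 7 bp
  [65,76): 11 bp
  [76,85): 9 bp
  [85,92): 7 bp
  [92,97): 5 bp
  [97,105): 8 bp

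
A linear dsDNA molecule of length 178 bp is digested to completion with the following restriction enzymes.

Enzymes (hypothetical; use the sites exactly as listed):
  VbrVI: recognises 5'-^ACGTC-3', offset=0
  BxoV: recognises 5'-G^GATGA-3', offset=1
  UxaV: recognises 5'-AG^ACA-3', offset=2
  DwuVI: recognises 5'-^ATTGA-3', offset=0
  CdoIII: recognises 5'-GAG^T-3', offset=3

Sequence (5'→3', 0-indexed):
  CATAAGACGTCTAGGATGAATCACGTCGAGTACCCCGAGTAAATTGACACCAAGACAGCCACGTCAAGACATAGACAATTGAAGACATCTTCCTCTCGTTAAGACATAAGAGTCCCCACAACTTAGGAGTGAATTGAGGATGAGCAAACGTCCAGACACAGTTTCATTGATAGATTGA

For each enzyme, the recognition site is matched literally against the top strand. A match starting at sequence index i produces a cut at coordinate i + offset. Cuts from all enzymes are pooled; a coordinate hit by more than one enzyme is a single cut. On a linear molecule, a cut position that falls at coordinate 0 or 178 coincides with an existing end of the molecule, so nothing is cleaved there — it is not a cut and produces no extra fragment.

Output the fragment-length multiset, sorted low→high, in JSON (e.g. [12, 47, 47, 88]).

[3,3,3,5,6,6,6,6,7,8,8,8,8,8,8,9,9,9,10,12,17,19]

Site scan:
  VbrVI (ACGTC, off=0): starts [6, 22, 60, 147] → cuts [6, 22, 60, 147]
  BxoV (GGATGA, off=1): starts [13, 137] → cuts [14, 138]
  UxaV (AGACA, off=2): starts [52, 66, 72, 82, 101, 153] → cuts [54, 68, 74, 84, 103, 155]
  DwuVI (ATTGA, off=0): starts [42, 77, 132, 165, 173] → cuts [42, 77, 132, 165, 173]
  CdoIII (GAGT, off=3): starts [27, 36, 109, 126] → cuts [30, 39, 112, 129]

All cut coordinates (distinct, sorted): [6, 14, 22, 30, 39, 42, 54, 60, 68, 74, 77, 84, 103, 112, 129, 132, 138, 147, 155, 165, 173]

Fragments:
  [0,6): 6 bp
  [6,14): 8 bp
  [14,22): 8 bp
  [22,30): 8 bp
  [30,39): 9 bp
  [39,42): 3 bp
  [42,54): 12 bp
  [54,60): 6 bp
  [60,68): 8 bp
  [68,74): 6 bp
  [74,77): 3 bp
  [77,84): 7 bp
  [84,103): 19 bp
  [103,112): 9 bp
  [112,129): 17 bp
  [129,132): 3 bp
  [132,138): 6 bp
  [138,147): 9 bp
  [147,155): 8 bp
  [155,165): 10 bp
  [165,173): 8 bp
  [173,178): 5 bp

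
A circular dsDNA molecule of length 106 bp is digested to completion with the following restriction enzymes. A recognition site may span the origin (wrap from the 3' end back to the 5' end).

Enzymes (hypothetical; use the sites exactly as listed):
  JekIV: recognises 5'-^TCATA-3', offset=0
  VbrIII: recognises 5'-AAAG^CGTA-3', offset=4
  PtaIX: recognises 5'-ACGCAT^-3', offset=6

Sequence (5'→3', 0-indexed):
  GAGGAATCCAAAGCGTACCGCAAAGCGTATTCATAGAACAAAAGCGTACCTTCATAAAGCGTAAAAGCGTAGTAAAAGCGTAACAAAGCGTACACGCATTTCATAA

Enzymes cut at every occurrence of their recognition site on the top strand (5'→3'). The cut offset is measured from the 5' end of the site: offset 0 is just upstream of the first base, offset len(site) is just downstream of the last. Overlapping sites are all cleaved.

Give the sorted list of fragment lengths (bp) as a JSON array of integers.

[1,5,7,8,8,10,11,11,12,14,19]

Per-enzyme occurrences:
  JekIV (TCATA, off=0): starts [30, 51, 100] → cuts [30, 51, 100]
  VbrIII (AAAGCGTA, off=4): starts [9, 21, 40, 55, 63, 74, 84] → cuts [13, 25, 44, 59, 67, 78, 88]
  PtaIX (ACGCAT, off=6): starts [93] → cuts [99]

All cut coordinates (distinct, sorted): [13, 25, 30, 44, 51, 59, 67, 78, 88, 99, 100]

Fragment lengths:
  13→25: 12 bp
  25→30: 5 bp
  30→44: 14 bp
  44→51: 7 bp
  51→59: 8 bp
  59→67: 8 bp
  67→78: 11 bp
  78→88: 10 bp
  88→99: 11 bp
  99→100: 1 bp
  100→13 (wrap): 106-100+13 = 19 bp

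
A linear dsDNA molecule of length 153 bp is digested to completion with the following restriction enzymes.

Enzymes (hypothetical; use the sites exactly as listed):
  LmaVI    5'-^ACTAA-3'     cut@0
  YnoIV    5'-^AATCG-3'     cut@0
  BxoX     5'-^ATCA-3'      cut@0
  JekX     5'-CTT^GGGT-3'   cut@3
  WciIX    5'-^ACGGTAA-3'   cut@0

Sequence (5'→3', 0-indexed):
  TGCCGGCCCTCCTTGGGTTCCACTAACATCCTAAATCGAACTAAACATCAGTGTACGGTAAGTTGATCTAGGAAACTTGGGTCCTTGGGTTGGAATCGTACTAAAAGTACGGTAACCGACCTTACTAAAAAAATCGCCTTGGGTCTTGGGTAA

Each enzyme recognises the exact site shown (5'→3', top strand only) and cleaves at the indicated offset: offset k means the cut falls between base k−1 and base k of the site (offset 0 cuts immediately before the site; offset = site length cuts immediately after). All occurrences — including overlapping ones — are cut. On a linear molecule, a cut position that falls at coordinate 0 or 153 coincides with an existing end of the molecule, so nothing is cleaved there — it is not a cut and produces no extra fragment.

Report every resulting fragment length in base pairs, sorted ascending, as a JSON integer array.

Per-enzyme occurrences:
  LmaVI ACTAA/0: at [21, 39, 99, 123] ⇒ [21, 39, 99, 123]
  YnoIV AATCG/0: at [33, 93, 131] ⇒ [33, 93, 131]
  BxoX ATCA/0: at [46] ⇒ [46]
  JekX CTTGGGT/3: at [11, 75, 83, 137, 144] ⇒ [14, 78, 86, 140, 147]
  WciIX ACGGTAA/0: at [54, 108] ⇒ [54, 108]

Pooled cuts: [14, 21, 33, 39, 46, 54, 78, 86, 93, 99, 108, 123, 131, 140, 147]

Fragments:
  [0,14): 14 bp
  [14,21): 7 bp
  [21,33): 12 bp
  [33,39): 6 bp
  [39,46): 7 bp
  [46,54): 8 bp
  [54,78): 24 bp
  [78,86): 8 bp
  [86,93): 7 bp
  [93,99): 6 bp
  [99,108): 9 bp
  [108,123): 15 bp
  [123,131): 8 bp
  [131,140): 9 bp
  [140,147): 7 bp
  [147,153): 6 bp

[6,6,6,7,7,7,7,8,8,8,9,9,12,14,15,24]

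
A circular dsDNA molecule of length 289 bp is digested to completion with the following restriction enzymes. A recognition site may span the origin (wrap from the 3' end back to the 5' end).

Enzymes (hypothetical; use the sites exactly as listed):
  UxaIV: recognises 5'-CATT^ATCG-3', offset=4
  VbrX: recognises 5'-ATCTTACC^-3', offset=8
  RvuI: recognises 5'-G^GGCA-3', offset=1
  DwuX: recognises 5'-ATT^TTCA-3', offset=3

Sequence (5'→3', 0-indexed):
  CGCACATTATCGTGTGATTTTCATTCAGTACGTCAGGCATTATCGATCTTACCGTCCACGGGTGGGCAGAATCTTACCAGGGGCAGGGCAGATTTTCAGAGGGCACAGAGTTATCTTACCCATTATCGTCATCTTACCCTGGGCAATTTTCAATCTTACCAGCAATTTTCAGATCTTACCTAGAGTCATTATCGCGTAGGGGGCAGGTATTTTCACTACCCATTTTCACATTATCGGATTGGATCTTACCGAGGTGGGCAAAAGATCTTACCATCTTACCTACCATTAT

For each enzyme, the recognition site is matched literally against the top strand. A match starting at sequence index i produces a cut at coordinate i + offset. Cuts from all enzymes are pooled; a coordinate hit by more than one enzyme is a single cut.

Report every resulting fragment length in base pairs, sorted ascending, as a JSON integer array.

Per-enzyme occurrences:
  UxaIV (CATTATCG, off=4): starts [4, 37, 120, 186, 228, 283] → cuts [8, 41, 124, 190, 232, 287]
  VbrX (ATCTTACC, off=8): starts [45, 70, 112, 130, 152, 172, 242, 264, 272] → cuts [53, 78, 120, 138, 160, 180, 250, 272, 280]
  RvuI (GGGCA, off=1): starts [63, 80, 85, 100, 140, 200, 255] → cuts [64, 81, 86, 101, 141, 201, 256]
  DwuX (ATTTTCA, off=3): starts [16, 91, 145, 164, 208, 221] → cuts [19, 94, 148, 167, 211, 224]

All cut coordinates (distinct, sorted): [8, 19, 41, 53, 64, 78, 81, 86, 94, 101, 120, 124, 138, 141, 148, 160, 167, 180, 190, 201, 211, 224, 232, 250, 256, 272, 280, 287]

Fragments:
  8→19: 11 bp
  19→41: 22 bp
  41→53: 12 bp
  53→64: 11 bp
  64→78: 14 bp
  78→81: 3 bp
  81→86: 5 bp
  86→94: 8 bp
  94→101: 7 bp
  101→120: 19 bp
  120→124: 4 bp
  124→138: 14 bp
  138→141: 3 bp
  141→148: 7 bp
  148→160: 12 bp
  160→167: 7 bp
  167→180: 13 bp
  180→190: 10 bp
  190→201: 11 bp
  201→211: 10 bp
  211→224: 13 bp
  224→232: 8 bp
  232→250: 18 bp
  250→256: 6 bp
  256→272: 16 bp
  272→280: 8 bp
  280→287: 7 bp
  287→8 (wrap): 289-287+8 = 10 bp

[3,3,4,5,6,7,7,7,7,8,8,8,10,10,10,11,11,11,12,12,13,13,14,14,16,18,19,22]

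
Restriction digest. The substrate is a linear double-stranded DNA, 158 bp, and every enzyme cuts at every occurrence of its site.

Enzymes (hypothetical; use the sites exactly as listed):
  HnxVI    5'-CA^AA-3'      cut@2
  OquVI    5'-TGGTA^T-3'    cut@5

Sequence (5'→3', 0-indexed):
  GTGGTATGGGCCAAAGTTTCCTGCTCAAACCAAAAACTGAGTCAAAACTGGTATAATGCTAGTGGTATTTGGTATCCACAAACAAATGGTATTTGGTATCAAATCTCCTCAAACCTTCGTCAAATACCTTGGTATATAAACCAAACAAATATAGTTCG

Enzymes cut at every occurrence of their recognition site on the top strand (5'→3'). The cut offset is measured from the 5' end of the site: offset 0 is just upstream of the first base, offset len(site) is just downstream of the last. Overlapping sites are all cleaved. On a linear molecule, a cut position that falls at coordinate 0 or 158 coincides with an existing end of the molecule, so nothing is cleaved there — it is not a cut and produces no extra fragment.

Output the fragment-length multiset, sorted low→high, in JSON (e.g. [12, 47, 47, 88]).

[3,4,4,5,6,6,7,7,7,7,9,9,10,11,11,12,12,14,14]

Scan for sites:
  HnxVI CAAA/2: at [11, 25, 30, 42, 78, 82, 99, 109, 120, 141, 145] ⇒ [13, 27, 32, 44, 80, 84, 101, 111, 122, 143, 147]
  OquVI TGGTAT/5: at [1, 48, 62, 69, 86, 93, 129] ⇒ [6, 53, 67, 74, 91, 98, 134]

All cut coordinates (distinct, sorted): [6, 13, 27, 32, 44, 53, 67, 74, 80, 84, 91, 98, 101, 111, 122, 134, 143, 147]

Fragments:
  [0,6): 6 bp
  [6,13): 7 bp
  [13,27): 14 bp
  [27,32): 5 bp
  [32,44): 12 bp
  [44,53): 9 bp
  [53,67): 14 bp
  [67,74): 7 bp
  [74,80): 6 bp
  [80,84): 4 bp
  [84,91): 7 bp
  [91,98): 7 bp
  [98,101): 3 bp
  [101,111): 10 bp
  [111,122): 11 bp
  [122,134): 12 bp
  [134,143): 9 bp
  [143,147): 4 bp
  [147,158): 11 bp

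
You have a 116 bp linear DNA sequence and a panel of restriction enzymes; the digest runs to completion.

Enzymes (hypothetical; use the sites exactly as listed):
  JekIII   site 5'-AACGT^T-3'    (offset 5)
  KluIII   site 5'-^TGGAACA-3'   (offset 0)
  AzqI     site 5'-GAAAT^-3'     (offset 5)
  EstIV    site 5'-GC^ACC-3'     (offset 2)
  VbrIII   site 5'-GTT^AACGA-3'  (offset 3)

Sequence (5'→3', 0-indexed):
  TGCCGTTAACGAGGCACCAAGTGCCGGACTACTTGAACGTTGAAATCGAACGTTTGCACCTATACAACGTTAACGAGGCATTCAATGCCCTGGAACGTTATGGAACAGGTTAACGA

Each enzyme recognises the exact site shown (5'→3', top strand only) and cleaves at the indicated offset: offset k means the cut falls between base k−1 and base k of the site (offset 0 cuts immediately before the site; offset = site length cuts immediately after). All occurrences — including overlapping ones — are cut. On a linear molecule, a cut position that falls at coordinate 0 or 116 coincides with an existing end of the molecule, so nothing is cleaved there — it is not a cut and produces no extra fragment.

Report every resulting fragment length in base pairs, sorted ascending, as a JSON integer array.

Scan for sites:
  JekIII AACGTT/5: at [35, 48, 65, 93] ⇒ [40, 53, 70, 98]
  KluIII TGGAACA/0: at [100] ⇒ [100]
  AzqI GAAAT/5: at [41] ⇒ [46]
  EstIV GCACC/2: at [13, 55] ⇒ [15, 57]
  VbrIII GTTAACGA/3: at [4, 68, 108] ⇒ [7, 71, 111]

Pooled cuts: [7, 15, 40, 46, 53, 57, 70, 71, 98, 100, 111]

Fragment lengths:
  [0,7): 7 bp
  [7,15): 8 bp
  [15,40): 25 bp
  [40,46): 6 bp
  [46,53): 7 bp
  [53,57): 4 bp
  [57,70): 13 bp
  [70,71): 1 bp
  [71,98): 27 bp
  [98,100): 2 bp
  [100,111): 11 bp
  [111,116): 5 bp

[1,2,4,5,6,7,7,8,11,13,25,27]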